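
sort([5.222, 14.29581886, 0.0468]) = [0.0468, 5.222, 14.29581886]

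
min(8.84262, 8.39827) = 8.39827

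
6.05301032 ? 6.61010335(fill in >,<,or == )<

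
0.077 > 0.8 False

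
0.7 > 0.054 True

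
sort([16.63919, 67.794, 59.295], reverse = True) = [67.794, 59.295, 16.63919]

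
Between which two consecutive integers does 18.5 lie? 18 and 19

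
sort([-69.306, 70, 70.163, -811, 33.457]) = [-811, -69.306, 33.457, 70, 70.163]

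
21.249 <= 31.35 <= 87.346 True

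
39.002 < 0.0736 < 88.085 False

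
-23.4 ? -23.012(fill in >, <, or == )<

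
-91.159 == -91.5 False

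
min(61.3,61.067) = 61.067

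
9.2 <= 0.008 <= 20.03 False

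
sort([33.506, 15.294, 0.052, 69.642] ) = [0.052, 15.294, 33.506, 69.642]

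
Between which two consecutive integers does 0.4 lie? 0 and 1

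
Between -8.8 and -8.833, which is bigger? -8.8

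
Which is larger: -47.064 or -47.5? -47.064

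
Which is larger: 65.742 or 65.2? 65.742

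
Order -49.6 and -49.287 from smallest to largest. -49.6, -49.287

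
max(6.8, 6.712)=6.8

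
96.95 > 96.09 True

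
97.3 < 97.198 False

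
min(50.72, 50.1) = 50.1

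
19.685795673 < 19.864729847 True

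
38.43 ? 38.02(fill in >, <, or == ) >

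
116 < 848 True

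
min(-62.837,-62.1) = -62.837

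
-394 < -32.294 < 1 True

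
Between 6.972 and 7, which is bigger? 7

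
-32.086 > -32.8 True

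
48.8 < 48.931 True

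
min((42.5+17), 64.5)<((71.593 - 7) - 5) True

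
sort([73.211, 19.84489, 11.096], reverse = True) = [73.211, 19.84489, 11.096]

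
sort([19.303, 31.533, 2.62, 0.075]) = [0.075, 2.62, 19.303, 31.533]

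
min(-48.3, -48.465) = -48.465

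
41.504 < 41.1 False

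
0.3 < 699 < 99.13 False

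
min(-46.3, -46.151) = -46.3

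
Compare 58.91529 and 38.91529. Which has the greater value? 58.91529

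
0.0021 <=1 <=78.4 True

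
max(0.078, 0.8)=0.8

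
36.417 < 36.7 True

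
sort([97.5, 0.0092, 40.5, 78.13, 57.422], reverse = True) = [97.5, 78.13, 57.422, 40.5, 0.0092]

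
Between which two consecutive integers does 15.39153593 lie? 15 and 16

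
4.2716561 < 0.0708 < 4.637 False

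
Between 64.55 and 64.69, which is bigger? 64.69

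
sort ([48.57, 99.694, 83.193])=[48.57, 83.193, 99.694]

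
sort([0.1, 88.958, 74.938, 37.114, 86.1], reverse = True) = [88.958, 86.1, 74.938, 37.114, 0.1]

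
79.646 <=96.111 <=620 True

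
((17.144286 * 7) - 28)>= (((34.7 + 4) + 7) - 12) True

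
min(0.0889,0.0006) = 0.0006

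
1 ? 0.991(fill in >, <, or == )>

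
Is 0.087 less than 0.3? Yes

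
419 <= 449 True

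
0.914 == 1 False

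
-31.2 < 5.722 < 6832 True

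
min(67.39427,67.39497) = 67.39427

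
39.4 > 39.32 True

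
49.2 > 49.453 False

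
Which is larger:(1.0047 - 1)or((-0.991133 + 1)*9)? ((-0.991133 + 1)*9)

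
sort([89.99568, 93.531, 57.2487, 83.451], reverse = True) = [93.531, 89.99568, 83.451, 57.2487]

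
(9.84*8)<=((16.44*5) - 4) False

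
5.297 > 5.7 False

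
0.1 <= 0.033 False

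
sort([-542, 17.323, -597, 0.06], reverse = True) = [17.323, 0.06, -542, -597]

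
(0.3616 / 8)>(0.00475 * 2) True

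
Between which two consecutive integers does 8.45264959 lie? 8 and 9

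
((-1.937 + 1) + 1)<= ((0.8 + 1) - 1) True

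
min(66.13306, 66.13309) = 66.13306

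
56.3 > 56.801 False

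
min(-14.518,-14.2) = -14.518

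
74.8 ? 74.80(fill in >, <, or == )==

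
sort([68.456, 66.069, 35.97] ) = [35.97, 66.069, 68.456]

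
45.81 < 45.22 False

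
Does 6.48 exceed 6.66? No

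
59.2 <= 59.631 True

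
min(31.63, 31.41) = 31.41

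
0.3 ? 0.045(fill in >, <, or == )>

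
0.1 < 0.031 False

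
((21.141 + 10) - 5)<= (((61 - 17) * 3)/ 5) True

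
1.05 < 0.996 False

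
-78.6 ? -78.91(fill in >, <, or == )>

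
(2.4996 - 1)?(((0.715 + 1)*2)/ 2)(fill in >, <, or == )<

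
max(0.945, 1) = 1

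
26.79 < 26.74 False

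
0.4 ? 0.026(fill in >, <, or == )>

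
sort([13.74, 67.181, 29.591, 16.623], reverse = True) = [67.181, 29.591, 16.623, 13.74]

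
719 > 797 False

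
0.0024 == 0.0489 False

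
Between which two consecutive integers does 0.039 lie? 0 and 1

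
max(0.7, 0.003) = 0.7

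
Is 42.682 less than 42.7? Yes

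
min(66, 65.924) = 65.924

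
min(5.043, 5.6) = 5.043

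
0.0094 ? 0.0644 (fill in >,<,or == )<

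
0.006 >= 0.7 False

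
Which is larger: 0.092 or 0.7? 0.7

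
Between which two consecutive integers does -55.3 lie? -56 and -55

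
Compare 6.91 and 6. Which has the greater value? 6.91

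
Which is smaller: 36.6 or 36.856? 36.6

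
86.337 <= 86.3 False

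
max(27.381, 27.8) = 27.8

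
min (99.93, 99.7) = 99.7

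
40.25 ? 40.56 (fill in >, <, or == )<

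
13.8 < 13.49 False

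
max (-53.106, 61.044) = 61.044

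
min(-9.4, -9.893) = -9.893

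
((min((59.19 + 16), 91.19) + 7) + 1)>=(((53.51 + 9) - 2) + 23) False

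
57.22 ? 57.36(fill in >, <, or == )<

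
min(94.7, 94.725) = 94.7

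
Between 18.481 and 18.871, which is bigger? 18.871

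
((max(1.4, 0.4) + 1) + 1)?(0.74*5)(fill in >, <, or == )<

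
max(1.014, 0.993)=1.014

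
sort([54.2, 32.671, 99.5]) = [32.671, 54.2, 99.5]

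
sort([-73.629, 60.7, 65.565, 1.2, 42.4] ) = [-73.629, 1.2, 42.4, 60.7, 65.565]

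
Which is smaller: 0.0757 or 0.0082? 0.0082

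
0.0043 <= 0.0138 True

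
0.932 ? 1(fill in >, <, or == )<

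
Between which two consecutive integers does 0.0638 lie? 0 and 1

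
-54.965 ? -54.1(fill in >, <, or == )<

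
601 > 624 False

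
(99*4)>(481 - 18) False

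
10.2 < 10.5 True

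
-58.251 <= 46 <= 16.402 False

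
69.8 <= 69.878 True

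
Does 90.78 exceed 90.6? Yes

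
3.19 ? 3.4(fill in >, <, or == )<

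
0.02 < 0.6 True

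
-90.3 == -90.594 False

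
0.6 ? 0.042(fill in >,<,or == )>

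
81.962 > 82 False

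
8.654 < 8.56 False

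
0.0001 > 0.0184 False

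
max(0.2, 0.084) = 0.2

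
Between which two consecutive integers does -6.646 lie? -7 and -6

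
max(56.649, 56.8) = 56.8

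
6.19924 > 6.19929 False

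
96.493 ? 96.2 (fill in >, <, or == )>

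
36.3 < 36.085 False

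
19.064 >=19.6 False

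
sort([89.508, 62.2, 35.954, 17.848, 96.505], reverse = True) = [96.505, 89.508, 62.2, 35.954, 17.848]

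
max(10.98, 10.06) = 10.98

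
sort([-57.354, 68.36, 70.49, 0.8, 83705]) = [-57.354, 0.8, 68.36, 70.49, 83705]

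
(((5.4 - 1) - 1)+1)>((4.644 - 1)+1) False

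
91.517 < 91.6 True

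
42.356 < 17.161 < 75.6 False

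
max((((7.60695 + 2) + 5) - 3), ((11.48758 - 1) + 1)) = 11.60695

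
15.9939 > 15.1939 True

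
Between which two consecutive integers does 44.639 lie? 44 and 45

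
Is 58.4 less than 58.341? No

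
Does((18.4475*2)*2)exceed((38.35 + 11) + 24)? Yes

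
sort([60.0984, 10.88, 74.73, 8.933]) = [8.933, 10.88, 60.0984, 74.73]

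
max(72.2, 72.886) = 72.886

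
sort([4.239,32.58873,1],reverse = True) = [32.58873,4.239,1]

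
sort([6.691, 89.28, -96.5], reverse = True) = [89.28, 6.691, -96.5]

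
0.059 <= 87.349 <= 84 False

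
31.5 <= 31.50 True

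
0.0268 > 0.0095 True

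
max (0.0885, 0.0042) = 0.0885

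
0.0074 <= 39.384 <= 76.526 True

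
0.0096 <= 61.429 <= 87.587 True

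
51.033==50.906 False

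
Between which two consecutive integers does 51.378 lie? 51 and 52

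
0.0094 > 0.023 False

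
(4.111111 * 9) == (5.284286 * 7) False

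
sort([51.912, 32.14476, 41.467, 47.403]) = [32.14476, 41.467, 47.403, 51.912]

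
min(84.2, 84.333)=84.2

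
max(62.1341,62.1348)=62.1348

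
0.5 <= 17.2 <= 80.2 True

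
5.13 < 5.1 False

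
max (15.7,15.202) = 15.7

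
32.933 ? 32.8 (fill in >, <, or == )>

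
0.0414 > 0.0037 True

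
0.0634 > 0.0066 True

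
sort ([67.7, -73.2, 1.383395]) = [-73.2, 1.383395, 67.7]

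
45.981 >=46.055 False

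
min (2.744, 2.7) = 2.7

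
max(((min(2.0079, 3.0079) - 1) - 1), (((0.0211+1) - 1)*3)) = 0.0633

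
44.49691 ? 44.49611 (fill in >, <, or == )>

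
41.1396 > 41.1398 False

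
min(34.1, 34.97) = 34.1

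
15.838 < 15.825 False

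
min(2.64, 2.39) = 2.39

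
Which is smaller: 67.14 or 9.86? 9.86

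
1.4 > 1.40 False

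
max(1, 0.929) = 1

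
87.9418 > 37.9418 True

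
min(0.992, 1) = 0.992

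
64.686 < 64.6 False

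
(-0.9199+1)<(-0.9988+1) False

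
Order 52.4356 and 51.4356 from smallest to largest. 51.4356, 52.4356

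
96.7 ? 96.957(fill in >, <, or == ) <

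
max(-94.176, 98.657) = 98.657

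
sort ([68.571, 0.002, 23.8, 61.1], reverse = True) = [68.571, 61.1, 23.8, 0.002]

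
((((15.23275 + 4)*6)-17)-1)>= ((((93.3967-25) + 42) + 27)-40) False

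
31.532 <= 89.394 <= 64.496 False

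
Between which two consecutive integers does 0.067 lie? 0 and 1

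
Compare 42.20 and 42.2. They are equal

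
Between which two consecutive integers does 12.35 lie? 12 and 13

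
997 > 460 True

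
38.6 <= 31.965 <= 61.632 False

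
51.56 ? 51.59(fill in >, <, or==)<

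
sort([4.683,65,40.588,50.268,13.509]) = [4.683,13.509,40.588,50.268,65]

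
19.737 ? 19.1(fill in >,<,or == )>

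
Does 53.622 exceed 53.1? Yes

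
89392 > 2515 True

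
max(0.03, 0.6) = 0.6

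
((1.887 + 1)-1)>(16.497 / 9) True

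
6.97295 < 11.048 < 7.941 False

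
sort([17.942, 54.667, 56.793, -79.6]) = [-79.6, 17.942, 54.667, 56.793]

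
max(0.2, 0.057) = 0.2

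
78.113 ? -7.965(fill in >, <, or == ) >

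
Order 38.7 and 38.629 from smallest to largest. 38.629, 38.7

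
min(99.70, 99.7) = 99.70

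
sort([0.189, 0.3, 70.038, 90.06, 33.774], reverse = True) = [90.06, 70.038, 33.774, 0.3, 0.189]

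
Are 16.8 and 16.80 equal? Yes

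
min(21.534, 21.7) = 21.534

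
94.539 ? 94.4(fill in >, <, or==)>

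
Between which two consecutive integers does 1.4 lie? 1 and 2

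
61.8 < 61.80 False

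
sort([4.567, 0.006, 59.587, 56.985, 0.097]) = [0.006, 0.097, 4.567, 56.985, 59.587]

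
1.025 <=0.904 False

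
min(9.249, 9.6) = 9.249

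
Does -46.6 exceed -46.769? Yes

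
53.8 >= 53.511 True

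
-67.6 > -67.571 False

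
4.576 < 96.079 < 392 True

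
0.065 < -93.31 False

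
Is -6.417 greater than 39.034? No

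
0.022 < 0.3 True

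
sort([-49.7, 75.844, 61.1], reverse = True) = [75.844, 61.1, -49.7]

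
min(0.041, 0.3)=0.041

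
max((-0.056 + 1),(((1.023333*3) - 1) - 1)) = 1.069999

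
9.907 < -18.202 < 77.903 False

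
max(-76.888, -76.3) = -76.3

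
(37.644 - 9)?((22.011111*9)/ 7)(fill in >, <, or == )>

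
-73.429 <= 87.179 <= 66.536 False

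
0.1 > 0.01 True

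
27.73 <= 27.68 False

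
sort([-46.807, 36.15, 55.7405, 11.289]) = [-46.807, 11.289, 36.15, 55.7405]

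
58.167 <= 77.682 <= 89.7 True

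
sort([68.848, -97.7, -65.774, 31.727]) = [-97.7, -65.774, 31.727, 68.848]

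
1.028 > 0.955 True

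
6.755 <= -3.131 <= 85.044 False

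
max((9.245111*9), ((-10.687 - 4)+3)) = 83.205999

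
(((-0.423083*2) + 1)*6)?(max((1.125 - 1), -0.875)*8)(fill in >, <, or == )<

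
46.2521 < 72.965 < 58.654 False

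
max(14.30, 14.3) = 14.3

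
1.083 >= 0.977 True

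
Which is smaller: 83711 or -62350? -62350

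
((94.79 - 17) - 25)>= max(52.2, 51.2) True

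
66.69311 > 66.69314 False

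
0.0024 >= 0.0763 False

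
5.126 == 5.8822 False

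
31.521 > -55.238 True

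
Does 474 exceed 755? No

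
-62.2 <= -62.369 False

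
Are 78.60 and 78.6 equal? Yes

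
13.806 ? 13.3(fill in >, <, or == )>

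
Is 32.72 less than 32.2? No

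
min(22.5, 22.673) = 22.5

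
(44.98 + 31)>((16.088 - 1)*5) True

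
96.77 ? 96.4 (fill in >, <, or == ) >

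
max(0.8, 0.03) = 0.8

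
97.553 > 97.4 True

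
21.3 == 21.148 False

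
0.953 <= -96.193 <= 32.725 False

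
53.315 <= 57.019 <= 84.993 True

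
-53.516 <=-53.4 True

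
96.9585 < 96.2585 False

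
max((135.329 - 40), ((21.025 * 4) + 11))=95.329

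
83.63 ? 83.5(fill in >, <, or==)>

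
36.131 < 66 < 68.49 True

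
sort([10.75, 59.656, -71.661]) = [-71.661, 10.75, 59.656]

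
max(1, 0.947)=1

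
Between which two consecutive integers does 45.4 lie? 45 and 46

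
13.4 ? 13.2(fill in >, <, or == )>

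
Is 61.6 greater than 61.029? Yes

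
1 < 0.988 False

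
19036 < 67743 True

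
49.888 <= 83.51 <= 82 False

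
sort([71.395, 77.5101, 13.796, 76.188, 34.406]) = [13.796, 34.406, 71.395, 76.188, 77.5101]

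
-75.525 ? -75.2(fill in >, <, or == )<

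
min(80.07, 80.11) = 80.07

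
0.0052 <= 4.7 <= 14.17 True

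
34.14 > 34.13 True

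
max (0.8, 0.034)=0.8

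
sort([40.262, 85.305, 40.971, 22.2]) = [22.2, 40.262, 40.971, 85.305]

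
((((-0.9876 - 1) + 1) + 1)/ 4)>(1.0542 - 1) False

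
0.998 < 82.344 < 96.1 True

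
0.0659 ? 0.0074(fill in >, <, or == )>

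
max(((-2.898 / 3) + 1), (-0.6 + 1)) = 0.4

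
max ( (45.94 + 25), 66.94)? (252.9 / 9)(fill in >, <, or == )>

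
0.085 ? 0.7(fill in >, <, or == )<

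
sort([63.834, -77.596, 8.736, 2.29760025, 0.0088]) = [-77.596, 0.0088, 2.29760025, 8.736, 63.834]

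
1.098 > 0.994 True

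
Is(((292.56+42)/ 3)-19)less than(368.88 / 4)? No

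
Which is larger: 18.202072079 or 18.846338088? 18.846338088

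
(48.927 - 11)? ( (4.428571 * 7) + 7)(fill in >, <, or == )<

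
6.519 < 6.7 True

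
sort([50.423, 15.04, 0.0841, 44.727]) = [0.0841, 15.04, 44.727, 50.423]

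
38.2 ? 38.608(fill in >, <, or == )<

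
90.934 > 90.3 True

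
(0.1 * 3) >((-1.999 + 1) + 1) True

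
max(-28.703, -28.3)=-28.3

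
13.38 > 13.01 True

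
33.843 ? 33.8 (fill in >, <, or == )>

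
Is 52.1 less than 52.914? Yes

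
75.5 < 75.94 True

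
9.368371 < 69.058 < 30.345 False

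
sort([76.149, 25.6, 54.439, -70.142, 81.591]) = [-70.142, 25.6, 54.439, 76.149, 81.591]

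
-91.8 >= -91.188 False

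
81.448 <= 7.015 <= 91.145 False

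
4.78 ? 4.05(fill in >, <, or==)>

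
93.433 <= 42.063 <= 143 False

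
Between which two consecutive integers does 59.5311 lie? 59 and 60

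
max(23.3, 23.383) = 23.383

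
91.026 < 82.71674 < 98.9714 False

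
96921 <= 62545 False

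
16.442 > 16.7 False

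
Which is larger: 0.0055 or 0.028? 0.028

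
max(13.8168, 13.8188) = 13.8188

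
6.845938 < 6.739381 False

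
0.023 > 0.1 False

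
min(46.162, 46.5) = 46.162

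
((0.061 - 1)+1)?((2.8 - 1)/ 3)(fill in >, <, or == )<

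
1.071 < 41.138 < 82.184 True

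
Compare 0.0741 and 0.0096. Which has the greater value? 0.0741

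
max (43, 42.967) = 43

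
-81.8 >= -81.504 False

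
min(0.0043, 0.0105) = 0.0043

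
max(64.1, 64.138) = 64.138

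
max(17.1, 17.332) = 17.332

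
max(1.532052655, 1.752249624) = 1.752249624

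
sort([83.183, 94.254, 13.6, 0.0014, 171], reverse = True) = [171, 94.254, 83.183, 13.6, 0.0014]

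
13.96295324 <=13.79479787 False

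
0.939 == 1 False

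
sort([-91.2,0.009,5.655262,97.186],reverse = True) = [97.186,5.655262,0.009,-91.2]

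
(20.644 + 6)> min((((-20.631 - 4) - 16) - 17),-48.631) True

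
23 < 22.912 False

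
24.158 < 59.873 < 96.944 True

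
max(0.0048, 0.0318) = 0.0318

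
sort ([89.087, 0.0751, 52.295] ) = [0.0751, 52.295, 89.087]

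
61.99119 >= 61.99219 False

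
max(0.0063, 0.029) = 0.029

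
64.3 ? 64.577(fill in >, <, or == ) <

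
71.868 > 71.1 True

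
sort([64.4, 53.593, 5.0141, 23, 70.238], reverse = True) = [70.238, 64.4, 53.593, 23, 5.0141]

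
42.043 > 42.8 False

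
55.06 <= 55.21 True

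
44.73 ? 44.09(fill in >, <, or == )>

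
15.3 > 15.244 True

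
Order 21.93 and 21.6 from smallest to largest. 21.6, 21.93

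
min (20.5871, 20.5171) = 20.5171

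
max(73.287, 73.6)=73.6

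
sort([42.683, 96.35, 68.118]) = [42.683, 68.118, 96.35]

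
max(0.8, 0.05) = 0.8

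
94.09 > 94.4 False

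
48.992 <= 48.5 False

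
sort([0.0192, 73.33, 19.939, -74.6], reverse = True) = [73.33, 19.939, 0.0192, -74.6]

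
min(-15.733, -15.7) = -15.733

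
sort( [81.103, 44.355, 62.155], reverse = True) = [81.103, 62.155, 44.355]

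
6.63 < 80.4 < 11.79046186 False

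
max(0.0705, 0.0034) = 0.0705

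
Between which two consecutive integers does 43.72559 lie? 43 and 44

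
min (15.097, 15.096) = 15.096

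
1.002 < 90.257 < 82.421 False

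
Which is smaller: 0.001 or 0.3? 0.001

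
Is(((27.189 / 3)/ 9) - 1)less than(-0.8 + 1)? Yes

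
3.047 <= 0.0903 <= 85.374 False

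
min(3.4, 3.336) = 3.336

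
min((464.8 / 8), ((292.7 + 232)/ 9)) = 58.1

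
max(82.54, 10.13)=82.54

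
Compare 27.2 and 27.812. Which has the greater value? 27.812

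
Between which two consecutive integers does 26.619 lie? 26 and 27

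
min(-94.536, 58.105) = -94.536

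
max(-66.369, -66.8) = -66.369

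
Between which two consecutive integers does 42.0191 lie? 42 and 43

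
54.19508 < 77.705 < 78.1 True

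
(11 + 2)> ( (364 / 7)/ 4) False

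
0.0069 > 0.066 False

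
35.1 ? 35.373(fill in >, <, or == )<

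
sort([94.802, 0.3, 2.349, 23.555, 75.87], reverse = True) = [94.802, 75.87, 23.555, 2.349, 0.3]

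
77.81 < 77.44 False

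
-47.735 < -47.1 True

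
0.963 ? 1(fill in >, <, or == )<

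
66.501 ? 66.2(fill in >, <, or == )>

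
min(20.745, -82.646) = -82.646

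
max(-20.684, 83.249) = 83.249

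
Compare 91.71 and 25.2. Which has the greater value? 91.71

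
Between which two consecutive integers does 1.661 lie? 1 and 2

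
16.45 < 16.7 True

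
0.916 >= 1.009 False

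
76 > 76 False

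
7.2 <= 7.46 True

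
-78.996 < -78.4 True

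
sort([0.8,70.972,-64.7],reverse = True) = [70.972,0.8,-64.7]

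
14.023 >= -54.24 True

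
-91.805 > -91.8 False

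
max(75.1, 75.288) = 75.288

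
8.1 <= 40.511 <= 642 True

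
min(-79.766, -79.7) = -79.766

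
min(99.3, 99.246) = 99.246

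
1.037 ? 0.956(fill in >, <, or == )>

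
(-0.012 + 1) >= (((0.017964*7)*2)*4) False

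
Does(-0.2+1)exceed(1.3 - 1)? Yes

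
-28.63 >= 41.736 False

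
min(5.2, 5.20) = 5.2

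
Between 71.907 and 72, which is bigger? 72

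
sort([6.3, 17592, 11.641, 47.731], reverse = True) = [17592, 47.731, 11.641, 6.3]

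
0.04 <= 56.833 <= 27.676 False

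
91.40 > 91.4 False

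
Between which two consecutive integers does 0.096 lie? 0 and 1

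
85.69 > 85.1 True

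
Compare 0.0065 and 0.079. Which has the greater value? 0.079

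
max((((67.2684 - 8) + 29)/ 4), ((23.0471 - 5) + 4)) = 22.0671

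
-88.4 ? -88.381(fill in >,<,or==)<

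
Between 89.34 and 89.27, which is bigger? 89.34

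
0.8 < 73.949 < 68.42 False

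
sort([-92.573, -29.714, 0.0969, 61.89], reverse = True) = [61.89, 0.0969, -29.714, -92.573]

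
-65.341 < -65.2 True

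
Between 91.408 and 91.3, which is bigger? 91.408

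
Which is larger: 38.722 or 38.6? 38.722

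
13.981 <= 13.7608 False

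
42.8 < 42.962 True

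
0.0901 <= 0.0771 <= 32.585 False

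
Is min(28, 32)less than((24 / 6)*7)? No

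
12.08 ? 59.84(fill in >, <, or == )<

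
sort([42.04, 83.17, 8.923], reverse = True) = [83.17, 42.04, 8.923]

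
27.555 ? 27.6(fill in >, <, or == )<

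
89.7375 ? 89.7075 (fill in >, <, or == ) >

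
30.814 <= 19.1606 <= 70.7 False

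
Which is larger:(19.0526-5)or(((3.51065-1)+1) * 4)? (19.0526-5)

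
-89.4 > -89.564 True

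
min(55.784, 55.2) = 55.2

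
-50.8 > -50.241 False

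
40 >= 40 True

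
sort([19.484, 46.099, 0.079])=[0.079, 19.484, 46.099]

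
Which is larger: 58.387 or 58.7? 58.7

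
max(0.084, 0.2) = 0.2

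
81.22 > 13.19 True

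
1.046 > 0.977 True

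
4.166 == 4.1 False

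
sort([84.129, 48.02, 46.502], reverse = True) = [84.129, 48.02, 46.502]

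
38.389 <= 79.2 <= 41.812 False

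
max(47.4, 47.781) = 47.781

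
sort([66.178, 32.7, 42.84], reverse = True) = [66.178, 42.84, 32.7]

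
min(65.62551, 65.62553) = 65.62551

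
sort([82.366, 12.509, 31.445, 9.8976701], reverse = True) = [82.366, 31.445, 12.509, 9.8976701]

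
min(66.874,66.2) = 66.2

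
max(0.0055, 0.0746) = 0.0746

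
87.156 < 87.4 True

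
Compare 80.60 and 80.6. They are equal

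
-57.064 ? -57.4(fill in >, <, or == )>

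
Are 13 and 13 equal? Yes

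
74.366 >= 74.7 False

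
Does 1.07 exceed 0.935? Yes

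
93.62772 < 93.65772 True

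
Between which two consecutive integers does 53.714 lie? 53 and 54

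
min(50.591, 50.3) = 50.3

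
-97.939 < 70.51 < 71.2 True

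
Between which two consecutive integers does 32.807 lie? 32 and 33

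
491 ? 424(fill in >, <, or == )>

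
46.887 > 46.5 True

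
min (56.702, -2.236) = -2.236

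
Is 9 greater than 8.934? Yes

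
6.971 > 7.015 False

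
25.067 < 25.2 True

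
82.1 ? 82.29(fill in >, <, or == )<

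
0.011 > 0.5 False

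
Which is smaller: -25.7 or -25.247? -25.7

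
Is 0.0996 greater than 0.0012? Yes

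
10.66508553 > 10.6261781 True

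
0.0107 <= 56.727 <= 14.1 False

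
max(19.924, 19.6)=19.924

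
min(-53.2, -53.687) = -53.687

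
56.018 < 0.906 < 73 False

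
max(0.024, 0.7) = 0.7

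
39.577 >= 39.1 True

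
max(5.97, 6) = 6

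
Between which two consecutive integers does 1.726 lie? 1 and 2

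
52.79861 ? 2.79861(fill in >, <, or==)>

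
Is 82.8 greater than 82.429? Yes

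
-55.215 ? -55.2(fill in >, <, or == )<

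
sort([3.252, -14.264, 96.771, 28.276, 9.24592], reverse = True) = [96.771, 28.276, 9.24592, 3.252, -14.264]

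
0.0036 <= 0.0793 True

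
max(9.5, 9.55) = 9.55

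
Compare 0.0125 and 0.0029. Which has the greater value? 0.0125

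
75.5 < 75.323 False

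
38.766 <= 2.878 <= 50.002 False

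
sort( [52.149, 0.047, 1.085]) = [0.047, 1.085, 52.149]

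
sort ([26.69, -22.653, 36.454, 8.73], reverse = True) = [36.454, 26.69, 8.73, -22.653]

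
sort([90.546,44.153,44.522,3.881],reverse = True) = [90.546,44.522,44.153,3.881]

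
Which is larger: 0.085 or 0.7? 0.7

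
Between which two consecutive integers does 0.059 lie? 0 and 1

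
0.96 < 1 True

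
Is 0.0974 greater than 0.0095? Yes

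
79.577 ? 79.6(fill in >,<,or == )<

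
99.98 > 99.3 True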